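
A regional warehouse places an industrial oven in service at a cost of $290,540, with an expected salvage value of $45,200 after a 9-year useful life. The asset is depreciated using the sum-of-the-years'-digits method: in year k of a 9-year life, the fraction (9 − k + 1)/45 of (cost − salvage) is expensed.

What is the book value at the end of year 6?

Depreciable base = $290,540 − $45,200 = $245,340.
Sum of the years' digits = 9+8+7+6+5+4+3+2+1 = 45.
Year 1: $245,340 × 9/45 = $49,068. Book value $241,472.
Year 2: $245,340 × 8/45 = $43,616. Book value $197,856.
Year 3: $245,340 × 7/45 = $38,164. Book value $159,692.
Year 4: $245,340 × 6/45 = $32,712. Book value $126,980.
Year 5: $245,340 × 5/45 = $27,260. Book value $99,720.
Year 6: $245,340 × 4/45 = $21,808. Book value $77,912.

$77,912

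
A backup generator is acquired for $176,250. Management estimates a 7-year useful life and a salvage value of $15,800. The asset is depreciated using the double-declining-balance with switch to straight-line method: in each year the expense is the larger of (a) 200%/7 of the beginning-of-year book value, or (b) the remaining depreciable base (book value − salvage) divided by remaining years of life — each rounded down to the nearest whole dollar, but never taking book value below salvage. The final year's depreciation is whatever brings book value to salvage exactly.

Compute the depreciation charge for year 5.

Depreciable base = $176,250 − $15,800 = $160,450.
Year 1: DB = ⌊$176,250 × 200%/7⌋ = $50,357; SL = ⌊$160,450/7⌋ = $22,921 → take DB $50,357. Book value $125,893.
Year 2: DB = ⌊$125,893 × 200%/7⌋ = $35,969; SL = ⌊$110,093/6⌋ = $18,348 → take DB $35,969. Book value $89,924.
Year 3: DB = ⌊$89,924 × 200%/7⌋ = $25,692; SL = ⌊$74,124/5⌋ = $14,824 → take DB $25,692. Book value $64,232.
Year 4: DB = ⌊$64,232 × 200%/7⌋ = $18,352; SL = ⌊$48,432/4⌋ = $12,108 → take DB $18,352. Book value $45,880.
Year 5: DB = ⌊$45,880 × 200%/7⌋ = $13,108; SL = ⌊$30,080/3⌋ = $10,026 → take DB $13,108. Book value $32,772.

$13,108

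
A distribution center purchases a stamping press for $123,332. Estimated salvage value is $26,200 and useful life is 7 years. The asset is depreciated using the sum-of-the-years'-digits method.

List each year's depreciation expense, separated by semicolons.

$24,283; $20,814; $17,345; $13,876; $10,407; $6,938; $3,469

Depreciable base = $123,332 − $26,200 = $97,132.
Sum of the years' digits = 7+6+5+4+3+2+1 = 28.
Year 1: $97,132 × 7/28 = $24,283. Book value $99,049.
Year 2: $97,132 × 6/28 = $20,814. Book value $78,235.
Year 3: $97,132 × 5/28 = $17,345. Book value $60,890.
Year 4: $97,132 × 4/28 = $13,876. Book value $47,014.
Year 5: $97,132 × 3/28 = $10,407. Book value $36,607.
Year 6: $97,132 × 2/28 = $6,938. Book value $29,669.
Year 7: $97,132 × 1/28 = $3,469. Book value $26,200.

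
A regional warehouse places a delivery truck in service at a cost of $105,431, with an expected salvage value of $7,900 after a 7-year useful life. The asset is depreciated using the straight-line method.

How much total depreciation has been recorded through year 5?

$69,665

Depreciable base = $105,431 − $7,900 = $97,531.
Annual expense = $97,531 / 7 = $13,933.
End of year 1: book value $91,498.
End of year 2: book value $77,565.
End of year 3: book value $63,632.
End of year 4: book value $49,699.
End of year 5: book value $35,766.
Accumulated through year 5 = $105,431 − $35,766 = $69,665.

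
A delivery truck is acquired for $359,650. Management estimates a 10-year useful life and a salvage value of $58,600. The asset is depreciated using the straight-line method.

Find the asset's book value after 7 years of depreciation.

$148,915

Depreciable base = $359,650 − $58,600 = $301,050.
Annual expense = $301,050 / 10 = $30,105.
End of year 1: book value $329,545.
End of year 2: book value $299,440.
End of year 3: book value $269,335.
End of year 4: book value $239,230.
End of year 5: book value $209,125.
End of year 6: book value $179,020.
End of year 7: book value $148,915.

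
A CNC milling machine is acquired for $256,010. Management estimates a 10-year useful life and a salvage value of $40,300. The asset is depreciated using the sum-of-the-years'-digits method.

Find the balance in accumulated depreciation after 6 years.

$176,490

Depreciable base = $256,010 − $40,300 = $215,710.
Sum of the years' digits = 10+9+8+7+6+5+4+3+2+1 = 55.
Year 1: $215,710 × 10/55 = $39,220. Book value $216,790.
Year 2: $215,710 × 9/55 = $35,298. Book value $181,492.
Year 3: $215,710 × 8/55 = $31,376. Book value $150,116.
Year 4: $215,710 × 7/55 = $27,454. Book value $122,662.
Year 5: $215,710 × 6/55 = $23,532. Book value $99,130.
Year 6: $215,710 × 5/55 = $19,610. Book value $79,520.
Accumulated through year 6 = $256,010 − $79,520 = $176,490.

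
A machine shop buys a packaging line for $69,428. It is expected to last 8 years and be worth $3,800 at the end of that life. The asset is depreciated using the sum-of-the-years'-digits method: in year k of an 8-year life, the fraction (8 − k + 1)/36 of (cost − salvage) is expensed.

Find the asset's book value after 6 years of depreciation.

Depreciable base = $69,428 − $3,800 = $65,628.
Sum of the years' digits = 8+7+6+5+4+3+2+1 = 36.
Year 1: $65,628 × 8/36 = $14,584. Book value $54,844.
Year 2: $65,628 × 7/36 = $12,761. Book value $42,083.
Year 3: $65,628 × 6/36 = $10,938. Book value $31,145.
Year 4: $65,628 × 5/36 = $9,115. Book value $22,030.
Year 5: $65,628 × 4/36 = $7,292. Book value $14,738.
Year 6: $65,628 × 3/36 = $5,469. Book value $9,269.

$9,269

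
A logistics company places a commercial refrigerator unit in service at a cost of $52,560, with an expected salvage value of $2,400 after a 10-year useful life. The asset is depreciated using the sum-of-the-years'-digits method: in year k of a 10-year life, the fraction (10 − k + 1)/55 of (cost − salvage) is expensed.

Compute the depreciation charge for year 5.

$5,472

Depreciable base = $52,560 − $2,400 = $50,160.
Sum of the years' digits = 10+9+8+7+6+5+4+3+2+1 = 55.
Year 1: $50,160 × 10/55 = $9,120. Book value $43,440.
Year 2: $50,160 × 9/55 = $8,208. Book value $35,232.
Year 3: $50,160 × 8/55 = $7,296. Book value $27,936.
Year 4: $50,160 × 7/55 = $6,384. Book value $21,552.
Year 5: $50,160 × 6/55 = $5,472. Book value $16,080.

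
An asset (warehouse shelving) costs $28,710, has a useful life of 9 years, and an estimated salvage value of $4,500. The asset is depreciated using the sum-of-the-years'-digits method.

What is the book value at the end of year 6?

$7,728

Depreciable base = $28,710 − $4,500 = $24,210.
Sum of the years' digits = 9+8+7+6+5+4+3+2+1 = 45.
Year 1: $24,210 × 9/45 = $4,842. Book value $23,868.
Year 2: $24,210 × 8/45 = $4,304. Book value $19,564.
Year 3: $24,210 × 7/45 = $3,766. Book value $15,798.
Year 4: $24,210 × 6/45 = $3,228. Book value $12,570.
Year 5: $24,210 × 5/45 = $2,690. Book value $9,880.
Year 6: $24,210 × 4/45 = $2,152. Book value $7,728.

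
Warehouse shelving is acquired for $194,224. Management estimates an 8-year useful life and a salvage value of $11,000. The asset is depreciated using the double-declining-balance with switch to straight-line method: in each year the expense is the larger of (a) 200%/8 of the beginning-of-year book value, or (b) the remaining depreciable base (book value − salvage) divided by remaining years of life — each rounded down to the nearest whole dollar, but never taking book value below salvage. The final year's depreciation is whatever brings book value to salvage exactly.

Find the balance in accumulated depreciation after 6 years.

$159,829

Depreciable base = $194,224 − $11,000 = $183,224.
Year 1: DB = ⌊$194,224 × 200%/8⌋ = $48,556; SL = ⌊$183,224/8⌋ = $22,903 → take DB $48,556. Book value $145,668.
Year 2: DB = ⌊$145,668 × 200%/8⌋ = $36,417; SL = ⌊$134,668/7⌋ = $19,238 → take DB $36,417. Book value $109,251.
Year 3: DB = ⌊$109,251 × 200%/8⌋ = $27,312; SL = ⌊$98,251/6⌋ = $16,375 → take DB $27,312. Book value $81,939.
Year 4: DB = ⌊$81,939 × 200%/8⌋ = $20,484; SL = ⌊$70,939/5⌋ = $14,187 → take DB $20,484. Book value $61,455.
Year 5: DB = ⌊$61,455 × 200%/8⌋ = $15,363; SL = ⌊$50,455/4⌋ = $12,613 → take DB $15,363. Book value $46,092.
Year 6: DB = ⌊$46,092 × 200%/8⌋ = $11,523; SL = ⌊$35,092/3⌋ = $11,697 → take SL $11,697. Book value $34,395.
Accumulated through year 6 = $194,224 − $34,395 = $159,829.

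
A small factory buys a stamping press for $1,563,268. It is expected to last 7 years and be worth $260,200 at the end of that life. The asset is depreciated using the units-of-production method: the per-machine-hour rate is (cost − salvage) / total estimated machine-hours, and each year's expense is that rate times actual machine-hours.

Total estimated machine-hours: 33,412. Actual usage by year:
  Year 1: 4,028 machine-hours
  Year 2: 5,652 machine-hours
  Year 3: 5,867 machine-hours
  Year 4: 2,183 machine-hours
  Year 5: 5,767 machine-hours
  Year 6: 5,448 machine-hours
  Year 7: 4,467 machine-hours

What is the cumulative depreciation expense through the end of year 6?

Depreciable base = $1,563,268 − $260,200 = $1,303,068.
Rate = $1,303,068 / 33,412 machine-hours = $39 per machine-hour.
Year 1: 4,028 × $39 = $157,092. Book value $1,406,176.
Year 2: 5,652 × $39 = $220,428. Book value $1,185,748.
Year 3: 5,867 × $39 = $228,813. Book value $956,935.
Year 4: 2,183 × $39 = $85,137. Book value $871,798.
Year 5: 5,767 × $39 = $224,913. Book value $646,885.
Year 6: 5,448 × $39 = $212,472. Book value $434,413.
Accumulated through year 6 = $1,563,268 − $434,413 = $1,128,855.

$1,128,855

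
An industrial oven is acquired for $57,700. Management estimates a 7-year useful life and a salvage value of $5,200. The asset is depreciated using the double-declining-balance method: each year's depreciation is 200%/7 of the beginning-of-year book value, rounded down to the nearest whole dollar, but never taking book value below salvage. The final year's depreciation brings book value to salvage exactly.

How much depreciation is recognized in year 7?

Depreciable base = $57,700 − $5,200 = $52,500.
Year 1: ⌊$57,700 × 200%/7⌋ = $16,485. Book value $41,215.
Year 2: ⌊$41,215 × 200%/7⌋ = $11,775. Book value $29,440.
Year 3: ⌊$29,440 × 200%/7⌋ = $8,411. Book value $21,029.
Year 4: ⌊$21,029 × 200%/7⌋ = $6,008. Book value $15,021.
Year 5: ⌊$15,021 × 200%/7⌋ = $4,291. Book value $10,730.
Year 6: ⌊$10,730 × 200%/7⌋ = $3,065. Book value $7,665.
Year 7 (final): $7,665 − $5,200 = $2,465. Book value $5,200.

$2,465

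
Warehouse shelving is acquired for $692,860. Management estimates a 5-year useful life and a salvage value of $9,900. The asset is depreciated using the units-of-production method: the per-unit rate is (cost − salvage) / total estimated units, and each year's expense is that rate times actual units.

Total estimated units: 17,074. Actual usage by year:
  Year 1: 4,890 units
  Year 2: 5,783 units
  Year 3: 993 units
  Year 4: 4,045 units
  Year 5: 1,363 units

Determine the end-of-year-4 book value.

Depreciable base = $692,860 − $9,900 = $682,960.
Rate = $682,960 / 17,074 units = $40 per unit.
Year 1: 4,890 × $40 = $195,600. Book value $497,260.
Year 2: 5,783 × $40 = $231,320. Book value $265,940.
Year 3: 993 × $40 = $39,720. Book value $226,220.
Year 4: 4,045 × $40 = $161,800. Book value $64,420.

$64,420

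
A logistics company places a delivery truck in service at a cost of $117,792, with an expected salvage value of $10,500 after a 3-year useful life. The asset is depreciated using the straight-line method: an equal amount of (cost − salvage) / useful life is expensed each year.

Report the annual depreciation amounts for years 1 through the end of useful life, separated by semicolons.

Depreciable base = $117,792 − $10,500 = $107,292.
Annual expense = $107,292 / 3 = $35,764.
End of year 1: book value $82,028.
End of year 2: book value $46,264.
End of year 3: book value $10,500.

$35,764; $35,764; $35,764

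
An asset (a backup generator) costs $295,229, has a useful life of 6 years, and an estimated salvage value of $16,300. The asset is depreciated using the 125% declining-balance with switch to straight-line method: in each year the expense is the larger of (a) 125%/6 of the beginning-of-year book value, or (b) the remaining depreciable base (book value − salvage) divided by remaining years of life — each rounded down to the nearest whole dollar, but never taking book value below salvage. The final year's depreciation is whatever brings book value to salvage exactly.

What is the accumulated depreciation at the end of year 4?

$194,563

Depreciable base = $295,229 − $16,300 = $278,929.
Year 1: DB = ⌊$295,229 × 125%/6⌋ = $61,506; SL = ⌊$278,929/6⌋ = $46,488 → take DB $61,506. Book value $233,723.
Year 2: DB = ⌊$233,723 × 125%/6⌋ = $48,692; SL = ⌊$217,423/5⌋ = $43,484 → take DB $48,692. Book value $185,031.
Year 3: DB = ⌊$185,031 × 125%/6⌋ = $38,548; SL = ⌊$168,731/4⌋ = $42,182 → take SL $42,182. Book value $142,849.
Year 4: DB = ⌊$142,849 × 125%/6⌋ = $29,760; SL = ⌊$126,549/3⌋ = $42,183 → take SL $42,183. Book value $100,666.
Accumulated through year 4 = $295,229 − $100,666 = $194,563.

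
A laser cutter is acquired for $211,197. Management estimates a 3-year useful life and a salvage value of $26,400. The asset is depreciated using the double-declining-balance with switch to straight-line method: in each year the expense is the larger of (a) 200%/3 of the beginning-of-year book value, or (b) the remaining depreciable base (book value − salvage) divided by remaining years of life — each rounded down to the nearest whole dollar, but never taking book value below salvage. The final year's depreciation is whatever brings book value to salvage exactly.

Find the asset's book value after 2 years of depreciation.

Depreciable base = $211,197 − $26,400 = $184,797.
Year 1: DB = ⌊$211,197 × 200%/3⌋ = $140,798; SL = ⌊$184,797/3⌋ = $61,599 → take DB $140,798. Book value $70,399.
Year 2: DB = ⌊$70,399 × 200%/3⌋ = $46,932; SL = ⌊$43,999/2⌋ = $21,999 → take DB $46,932, capped at $43,999. Book value $26,400.

$26,400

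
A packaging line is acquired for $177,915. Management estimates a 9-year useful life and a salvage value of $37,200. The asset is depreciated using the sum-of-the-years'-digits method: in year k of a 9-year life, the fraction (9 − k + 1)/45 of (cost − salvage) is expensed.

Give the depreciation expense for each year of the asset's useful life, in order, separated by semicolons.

$28,143; $25,016; $21,889; $18,762; $15,635; $12,508; $9,381; $6,254; $3,127

Depreciable base = $177,915 − $37,200 = $140,715.
Sum of the years' digits = 9+8+7+6+5+4+3+2+1 = 45.
Year 1: $140,715 × 9/45 = $28,143. Book value $149,772.
Year 2: $140,715 × 8/45 = $25,016. Book value $124,756.
Year 3: $140,715 × 7/45 = $21,889. Book value $102,867.
Year 4: $140,715 × 6/45 = $18,762. Book value $84,105.
Year 5: $140,715 × 5/45 = $15,635. Book value $68,470.
Year 6: $140,715 × 4/45 = $12,508. Book value $55,962.
Year 7: $140,715 × 3/45 = $9,381. Book value $46,581.
Year 8: $140,715 × 2/45 = $6,254. Book value $40,327.
Year 9: $140,715 × 1/45 = $3,127. Book value $37,200.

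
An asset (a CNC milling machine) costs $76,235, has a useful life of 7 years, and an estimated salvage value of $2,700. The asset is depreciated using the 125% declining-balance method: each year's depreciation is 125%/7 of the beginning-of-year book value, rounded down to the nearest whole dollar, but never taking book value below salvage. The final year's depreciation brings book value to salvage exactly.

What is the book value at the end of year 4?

Depreciable base = $76,235 − $2,700 = $73,535.
Year 1: ⌊$76,235 × 125%/7⌋ = $13,613. Book value $62,622.
Year 2: ⌊$62,622 × 125%/7⌋ = $11,182. Book value $51,440.
Year 3: ⌊$51,440 × 125%/7⌋ = $9,185. Book value $42,255.
Year 4: ⌊$42,255 × 125%/7⌋ = $7,545. Book value $34,710.

$34,710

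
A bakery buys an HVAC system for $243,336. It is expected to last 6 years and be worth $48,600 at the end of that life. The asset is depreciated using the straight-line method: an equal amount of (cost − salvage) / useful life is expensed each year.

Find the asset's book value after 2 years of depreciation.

Depreciable base = $243,336 − $48,600 = $194,736.
Annual expense = $194,736 / 6 = $32,456.
End of year 1: book value $210,880.
End of year 2: book value $178,424.

$178,424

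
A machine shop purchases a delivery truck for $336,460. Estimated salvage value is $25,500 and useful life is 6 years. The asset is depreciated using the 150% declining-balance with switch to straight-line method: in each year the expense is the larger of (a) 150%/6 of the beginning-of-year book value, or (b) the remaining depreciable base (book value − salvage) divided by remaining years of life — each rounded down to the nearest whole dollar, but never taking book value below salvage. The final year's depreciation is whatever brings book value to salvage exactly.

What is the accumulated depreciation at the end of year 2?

$147,201

Depreciable base = $336,460 − $25,500 = $310,960.
Year 1: DB = ⌊$336,460 × 150%/6⌋ = $84,115; SL = ⌊$310,960/6⌋ = $51,826 → take DB $84,115. Book value $252,345.
Year 2: DB = ⌊$252,345 × 150%/6⌋ = $63,086; SL = ⌊$226,845/5⌋ = $45,369 → take DB $63,086. Book value $189,259.
Accumulated through year 2 = $336,460 − $189,259 = $147,201.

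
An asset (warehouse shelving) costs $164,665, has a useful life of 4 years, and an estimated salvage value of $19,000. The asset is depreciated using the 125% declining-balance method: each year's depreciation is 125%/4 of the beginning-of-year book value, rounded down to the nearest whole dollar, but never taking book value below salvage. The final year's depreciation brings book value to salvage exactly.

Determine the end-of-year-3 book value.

$53,509

Depreciable base = $164,665 − $19,000 = $145,665.
Year 1: ⌊$164,665 × 125%/4⌋ = $51,457. Book value $113,208.
Year 2: ⌊$113,208 × 125%/4⌋ = $35,377. Book value $77,831.
Year 3: ⌊$77,831 × 125%/4⌋ = $24,322. Book value $53,509.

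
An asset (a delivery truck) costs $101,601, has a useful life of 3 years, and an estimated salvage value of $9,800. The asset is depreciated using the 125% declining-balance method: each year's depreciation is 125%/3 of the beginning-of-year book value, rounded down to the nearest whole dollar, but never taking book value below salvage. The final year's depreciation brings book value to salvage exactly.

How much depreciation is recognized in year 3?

$24,773

Depreciable base = $101,601 − $9,800 = $91,801.
Year 1: ⌊$101,601 × 125%/3⌋ = $42,333. Book value $59,268.
Year 2: ⌊$59,268 × 125%/3⌋ = $24,695. Book value $34,573.
Year 3 (final): $34,573 − $9,800 = $24,773. Book value $9,800.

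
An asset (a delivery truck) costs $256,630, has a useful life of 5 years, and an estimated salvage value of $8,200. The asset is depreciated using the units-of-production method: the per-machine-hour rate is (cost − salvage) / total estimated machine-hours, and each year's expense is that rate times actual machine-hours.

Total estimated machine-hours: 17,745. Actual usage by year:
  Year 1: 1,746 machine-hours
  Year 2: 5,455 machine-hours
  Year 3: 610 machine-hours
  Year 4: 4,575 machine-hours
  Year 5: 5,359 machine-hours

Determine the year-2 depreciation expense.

$76,370

Depreciable base = $256,630 − $8,200 = $248,430.
Rate = $248,430 / 17,745 machine-hours = $14 per machine-hour.
Year 1: 1,746 × $14 = $24,444. Book value $232,186.
Year 2: 5,455 × $14 = $76,370. Book value $155,816.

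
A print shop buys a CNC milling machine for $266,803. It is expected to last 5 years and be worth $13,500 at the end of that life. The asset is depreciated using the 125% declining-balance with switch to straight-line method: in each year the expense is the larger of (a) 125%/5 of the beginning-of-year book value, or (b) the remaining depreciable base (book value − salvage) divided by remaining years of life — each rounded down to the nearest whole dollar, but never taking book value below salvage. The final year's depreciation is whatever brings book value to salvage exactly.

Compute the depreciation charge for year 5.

$45,526

Depreciable base = $266,803 − $13,500 = $253,303.
Year 1: DB = ⌊$266,803 × 125%/5⌋ = $66,700; SL = ⌊$253,303/5⌋ = $50,660 → take DB $66,700. Book value $200,103.
Year 2: DB = ⌊$200,103 × 125%/5⌋ = $50,025; SL = ⌊$186,603/4⌋ = $46,650 → take DB $50,025. Book value $150,078.
Year 3: DB = ⌊$150,078 × 125%/5⌋ = $37,519; SL = ⌊$136,578/3⌋ = $45,526 → take SL $45,526. Book value $104,552.
Year 4: DB = ⌊$104,552 × 125%/5⌋ = $26,138; SL = ⌊$91,052/2⌋ = $45,526 → take SL $45,526. Book value $59,026.
Year 5 (final): $59,026 − $13,500 = $45,526. Book value $13,500.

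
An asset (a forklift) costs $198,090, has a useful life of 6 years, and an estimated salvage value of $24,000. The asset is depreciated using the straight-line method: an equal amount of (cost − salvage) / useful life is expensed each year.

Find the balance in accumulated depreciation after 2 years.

$58,030

Depreciable base = $198,090 − $24,000 = $174,090.
Annual expense = $174,090 / 6 = $29,015.
End of year 1: book value $169,075.
End of year 2: book value $140,060.
Accumulated through year 2 = $198,090 − $140,060 = $58,030.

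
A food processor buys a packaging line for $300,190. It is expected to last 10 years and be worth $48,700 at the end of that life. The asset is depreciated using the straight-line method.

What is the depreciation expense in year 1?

$25,149

Depreciable base = $300,190 − $48,700 = $251,490.
Annual expense = $251,490 / 10 = $25,149.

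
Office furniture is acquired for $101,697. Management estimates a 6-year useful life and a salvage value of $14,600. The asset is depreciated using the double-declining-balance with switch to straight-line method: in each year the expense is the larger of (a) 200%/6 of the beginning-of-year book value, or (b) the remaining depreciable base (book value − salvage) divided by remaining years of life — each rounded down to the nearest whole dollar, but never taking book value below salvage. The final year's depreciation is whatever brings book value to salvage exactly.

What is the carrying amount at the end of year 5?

$14,600

Depreciable base = $101,697 − $14,600 = $87,097.
Year 1: DB = ⌊$101,697 × 200%/6⌋ = $33,899; SL = ⌊$87,097/6⌋ = $14,516 → take DB $33,899. Book value $67,798.
Year 2: DB = ⌊$67,798 × 200%/6⌋ = $22,599; SL = ⌊$53,198/5⌋ = $10,639 → take DB $22,599. Book value $45,199.
Year 3: DB = ⌊$45,199 × 200%/6⌋ = $15,066; SL = ⌊$30,599/4⌋ = $7,649 → take DB $15,066. Book value $30,133.
Year 4: DB = ⌊$30,133 × 200%/6⌋ = $10,044; SL = ⌊$15,533/3⌋ = $5,177 → take DB $10,044. Book value $20,089.
Year 5: DB = ⌊$20,089 × 200%/6⌋ = $6,696; SL = ⌊$5,489/2⌋ = $2,744 → take DB $6,696, capped at $5,489. Book value $14,600.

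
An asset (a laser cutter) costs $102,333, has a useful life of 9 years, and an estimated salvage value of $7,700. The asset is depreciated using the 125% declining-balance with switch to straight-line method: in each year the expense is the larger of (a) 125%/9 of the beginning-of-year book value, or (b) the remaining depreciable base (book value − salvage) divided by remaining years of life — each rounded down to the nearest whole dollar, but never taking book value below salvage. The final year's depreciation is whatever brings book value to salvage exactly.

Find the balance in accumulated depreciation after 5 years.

Depreciable base = $102,333 − $7,700 = $94,633.
Year 1: DB = ⌊$102,333 × 125%/9⌋ = $14,212; SL = ⌊$94,633/9⌋ = $10,514 → take DB $14,212. Book value $88,121.
Year 2: DB = ⌊$88,121 × 125%/9⌋ = $12,239; SL = ⌊$80,421/8⌋ = $10,052 → take DB $12,239. Book value $75,882.
Year 3: DB = ⌊$75,882 × 125%/9⌋ = $10,539; SL = ⌊$68,182/7⌋ = $9,740 → take DB $10,539. Book value $65,343.
Year 4: DB = ⌊$65,343 × 125%/9⌋ = $9,075; SL = ⌊$57,643/6⌋ = $9,607 → take SL $9,607. Book value $55,736.
Year 5: DB = ⌊$55,736 × 125%/9⌋ = $7,741; SL = ⌊$48,036/5⌋ = $9,607 → take SL $9,607. Book value $46,129.
Accumulated through year 5 = $102,333 − $46,129 = $56,204.

$56,204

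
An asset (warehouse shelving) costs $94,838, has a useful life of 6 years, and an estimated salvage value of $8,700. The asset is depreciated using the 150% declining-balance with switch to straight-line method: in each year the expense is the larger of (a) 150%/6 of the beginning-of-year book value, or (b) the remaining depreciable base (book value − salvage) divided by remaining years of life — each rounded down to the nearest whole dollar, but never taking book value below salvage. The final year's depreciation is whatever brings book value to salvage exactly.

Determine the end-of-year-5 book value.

Depreciable base = $94,838 − $8,700 = $86,138.
Year 1: DB = ⌊$94,838 × 150%/6⌋ = $23,709; SL = ⌊$86,138/6⌋ = $14,356 → take DB $23,709. Book value $71,129.
Year 2: DB = ⌊$71,129 × 150%/6⌋ = $17,782; SL = ⌊$62,429/5⌋ = $12,485 → take DB $17,782. Book value $53,347.
Year 3: DB = ⌊$53,347 × 150%/6⌋ = $13,336; SL = ⌊$44,647/4⌋ = $11,161 → take DB $13,336. Book value $40,011.
Year 4: DB = ⌊$40,011 × 150%/6⌋ = $10,002; SL = ⌊$31,311/3⌋ = $10,437 → take SL $10,437. Book value $29,574.
Year 5: DB = ⌊$29,574 × 150%/6⌋ = $7,393; SL = ⌊$20,874/2⌋ = $10,437 → take SL $10,437. Book value $19,137.

$19,137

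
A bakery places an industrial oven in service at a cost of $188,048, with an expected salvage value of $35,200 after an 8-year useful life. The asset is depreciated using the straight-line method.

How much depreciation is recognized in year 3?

Depreciable base = $188,048 − $35,200 = $152,848.
Annual expense = $152,848 / 8 = $19,106.

$19,106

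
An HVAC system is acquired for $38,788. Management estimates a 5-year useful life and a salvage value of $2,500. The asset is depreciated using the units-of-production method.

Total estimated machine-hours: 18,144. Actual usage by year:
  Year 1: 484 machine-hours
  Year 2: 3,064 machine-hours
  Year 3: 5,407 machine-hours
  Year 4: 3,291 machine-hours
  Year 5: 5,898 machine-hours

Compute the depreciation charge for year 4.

$6,582

Depreciable base = $38,788 − $2,500 = $36,288.
Rate = $36,288 / 18,144 machine-hours = $2 per machine-hour.
Year 1: 484 × $2 = $968. Book value $37,820.
Year 2: 3,064 × $2 = $6,128. Book value $31,692.
Year 3: 5,407 × $2 = $10,814. Book value $20,878.
Year 4: 3,291 × $2 = $6,582. Book value $14,296.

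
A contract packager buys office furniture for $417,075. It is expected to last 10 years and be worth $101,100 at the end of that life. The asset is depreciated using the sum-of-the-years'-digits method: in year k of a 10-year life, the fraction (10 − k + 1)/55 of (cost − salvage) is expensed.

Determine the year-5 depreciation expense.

$34,470

Depreciable base = $417,075 − $101,100 = $315,975.
Sum of the years' digits = 10+9+8+7+6+5+4+3+2+1 = 55.
Year 1: $315,975 × 10/55 = $57,450. Book value $359,625.
Year 2: $315,975 × 9/55 = $51,705. Book value $307,920.
Year 3: $315,975 × 8/55 = $45,960. Book value $261,960.
Year 4: $315,975 × 7/55 = $40,215. Book value $221,745.
Year 5: $315,975 × 6/55 = $34,470. Book value $187,275.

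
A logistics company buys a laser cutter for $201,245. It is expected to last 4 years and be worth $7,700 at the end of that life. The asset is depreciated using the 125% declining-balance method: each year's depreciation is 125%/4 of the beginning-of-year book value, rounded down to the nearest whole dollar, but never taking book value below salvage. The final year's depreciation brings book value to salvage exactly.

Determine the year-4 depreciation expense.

Depreciable base = $201,245 − $7,700 = $193,545.
Year 1: ⌊$201,245 × 125%/4⌋ = $62,889. Book value $138,356.
Year 2: ⌊$138,356 × 125%/4⌋ = $43,236. Book value $95,120.
Year 3: ⌊$95,120 × 125%/4⌋ = $29,725. Book value $65,395.
Year 4 (final): $65,395 − $7,700 = $57,695. Book value $7,700.

$57,695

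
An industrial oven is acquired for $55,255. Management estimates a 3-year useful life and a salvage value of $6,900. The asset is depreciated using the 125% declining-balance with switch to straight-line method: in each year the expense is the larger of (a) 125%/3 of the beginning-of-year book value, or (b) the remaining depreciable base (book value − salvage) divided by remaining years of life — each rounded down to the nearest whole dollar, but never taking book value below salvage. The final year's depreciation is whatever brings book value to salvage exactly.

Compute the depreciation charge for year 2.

$13,430

Depreciable base = $55,255 − $6,900 = $48,355.
Year 1: DB = ⌊$55,255 × 125%/3⌋ = $23,022; SL = ⌊$48,355/3⌋ = $16,118 → take DB $23,022. Book value $32,233.
Year 2: DB = ⌊$32,233 × 125%/3⌋ = $13,430; SL = ⌊$25,333/2⌋ = $12,666 → take DB $13,430. Book value $18,803.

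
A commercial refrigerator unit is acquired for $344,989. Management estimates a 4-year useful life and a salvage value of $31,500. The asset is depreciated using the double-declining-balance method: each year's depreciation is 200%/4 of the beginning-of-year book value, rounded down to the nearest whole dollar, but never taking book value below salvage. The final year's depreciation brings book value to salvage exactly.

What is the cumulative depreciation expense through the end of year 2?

Depreciable base = $344,989 − $31,500 = $313,489.
Year 1: ⌊$344,989 × 200%/4⌋ = $172,494. Book value $172,495.
Year 2: ⌊$172,495 × 200%/4⌋ = $86,247. Book value $86,248.
Accumulated through year 2 = $344,989 − $86,248 = $258,741.

$258,741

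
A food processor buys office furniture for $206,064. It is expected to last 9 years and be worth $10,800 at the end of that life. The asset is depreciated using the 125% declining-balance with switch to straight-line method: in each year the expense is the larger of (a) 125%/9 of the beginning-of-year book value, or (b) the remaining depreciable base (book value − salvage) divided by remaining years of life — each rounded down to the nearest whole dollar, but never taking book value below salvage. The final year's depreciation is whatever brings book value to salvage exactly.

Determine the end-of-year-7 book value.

$51,060

Depreciable base = $206,064 − $10,800 = $195,264.
Year 1: DB = ⌊$206,064 × 125%/9⌋ = $28,620; SL = ⌊$195,264/9⌋ = $21,696 → take DB $28,620. Book value $177,444.
Year 2: DB = ⌊$177,444 × 125%/9⌋ = $24,645; SL = ⌊$166,644/8⌋ = $20,830 → take DB $24,645. Book value $152,799.
Year 3: DB = ⌊$152,799 × 125%/9⌋ = $21,222; SL = ⌊$141,999/7⌋ = $20,285 → take DB $21,222. Book value $131,577.
Year 4: DB = ⌊$131,577 × 125%/9⌋ = $18,274; SL = ⌊$120,777/6⌋ = $20,129 → take SL $20,129. Book value $111,448.
Year 5: DB = ⌊$111,448 × 125%/9⌋ = $15,478; SL = ⌊$100,648/5⌋ = $20,129 → take SL $20,129. Book value $91,319.
Year 6: DB = ⌊$91,319 × 125%/9⌋ = $12,683; SL = ⌊$80,519/4⌋ = $20,129 → take SL $20,129. Book value $71,190.
Year 7: DB = ⌊$71,190 × 125%/9⌋ = $9,887; SL = ⌊$60,390/3⌋ = $20,130 → take SL $20,130. Book value $51,060.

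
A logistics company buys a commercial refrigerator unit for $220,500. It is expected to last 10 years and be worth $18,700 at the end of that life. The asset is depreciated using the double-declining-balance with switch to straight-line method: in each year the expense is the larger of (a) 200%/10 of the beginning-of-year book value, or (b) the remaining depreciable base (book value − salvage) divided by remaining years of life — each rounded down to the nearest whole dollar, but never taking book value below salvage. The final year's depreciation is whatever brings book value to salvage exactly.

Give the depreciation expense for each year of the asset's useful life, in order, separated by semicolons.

Depreciable base = $220,500 − $18,700 = $201,800.
Year 1: DB = ⌊$220,500 × 200%/10⌋ = $44,100; SL = ⌊$201,800/10⌋ = $20,180 → take DB $44,100. Book value $176,400.
Year 2: DB = ⌊$176,400 × 200%/10⌋ = $35,280; SL = ⌊$157,700/9⌋ = $17,522 → take DB $35,280. Book value $141,120.
Year 3: DB = ⌊$141,120 × 200%/10⌋ = $28,224; SL = ⌊$122,420/8⌋ = $15,302 → take DB $28,224. Book value $112,896.
Year 4: DB = ⌊$112,896 × 200%/10⌋ = $22,579; SL = ⌊$94,196/7⌋ = $13,456 → take DB $22,579. Book value $90,317.
Year 5: DB = ⌊$90,317 × 200%/10⌋ = $18,063; SL = ⌊$71,617/6⌋ = $11,936 → take DB $18,063. Book value $72,254.
Year 6: DB = ⌊$72,254 × 200%/10⌋ = $14,450; SL = ⌊$53,554/5⌋ = $10,710 → take DB $14,450. Book value $57,804.
Year 7: DB = ⌊$57,804 × 200%/10⌋ = $11,560; SL = ⌊$39,104/4⌋ = $9,776 → take DB $11,560. Book value $46,244.
Year 8: DB = ⌊$46,244 × 200%/10⌋ = $9,248; SL = ⌊$27,544/3⌋ = $9,181 → take DB $9,248. Book value $36,996.
Year 9: DB = ⌊$36,996 × 200%/10⌋ = $7,399; SL = ⌊$18,296/2⌋ = $9,148 → take SL $9,148. Book value $27,848.
Year 10 (final): $27,848 − $18,700 = $9,148. Book value $18,700.

$44,100; $35,280; $28,224; $22,579; $18,063; $14,450; $11,560; $9,248; $9,148; $9,148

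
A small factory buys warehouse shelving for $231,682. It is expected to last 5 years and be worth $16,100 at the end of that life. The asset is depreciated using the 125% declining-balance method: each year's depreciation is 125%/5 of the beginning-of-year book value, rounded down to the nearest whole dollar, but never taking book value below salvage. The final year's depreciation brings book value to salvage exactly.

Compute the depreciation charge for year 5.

$57,207

Depreciable base = $231,682 − $16,100 = $215,582.
Year 1: ⌊$231,682 × 125%/5⌋ = $57,920. Book value $173,762.
Year 2: ⌊$173,762 × 125%/5⌋ = $43,440. Book value $130,322.
Year 3: ⌊$130,322 × 125%/5⌋ = $32,580. Book value $97,742.
Year 4: ⌊$97,742 × 125%/5⌋ = $24,435. Book value $73,307.
Year 5 (final): $73,307 − $16,100 = $57,207. Book value $16,100.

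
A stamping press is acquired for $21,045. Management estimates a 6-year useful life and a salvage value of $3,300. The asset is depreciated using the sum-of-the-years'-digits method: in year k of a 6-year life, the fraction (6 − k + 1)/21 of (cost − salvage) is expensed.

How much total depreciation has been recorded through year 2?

Depreciable base = $21,045 − $3,300 = $17,745.
Sum of the years' digits = 6+5+4+3+2+1 = 21.
Year 1: $17,745 × 6/21 = $5,070. Book value $15,975.
Year 2: $17,745 × 5/21 = $4,225. Book value $11,750.
Accumulated through year 2 = $21,045 − $11,750 = $9,295.

$9,295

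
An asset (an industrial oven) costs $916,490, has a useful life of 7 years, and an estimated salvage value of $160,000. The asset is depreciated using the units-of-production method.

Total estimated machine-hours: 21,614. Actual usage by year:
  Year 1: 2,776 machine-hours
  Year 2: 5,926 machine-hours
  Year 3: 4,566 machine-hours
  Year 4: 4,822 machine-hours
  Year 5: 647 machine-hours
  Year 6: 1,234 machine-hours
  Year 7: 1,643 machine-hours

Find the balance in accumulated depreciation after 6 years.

$698,985

Depreciable base = $916,490 − $160,000 = $756,490.
Rate = $756,490 / 21,614 machine-hours = $35 per machine-hour.
Year 1: 2,776 × $35 = $97,160. Book value $819,330.
Year 2: 5,926 × $35 = $207,410. Book value $611,920.
Year 3: 4,566 × $35 = $159,810. Book value $452,110.
Year 4: 4,822 × $35 = $168,770. Book value $283,340.
Year 5: 647 × $35 = $22,645. Book value $260,695.
Year 6: 1,234 × $35 = $43,190. Book value $217,505.
Accumulated through year 6 = $916,490 − $217,505 = $698,985.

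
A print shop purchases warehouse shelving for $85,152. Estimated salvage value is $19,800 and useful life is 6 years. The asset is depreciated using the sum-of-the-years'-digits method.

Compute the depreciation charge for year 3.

$12,448

Depreciable base = $85,152 − $19,800 = $65,352.
Sum of the years' digits = 6+5+4+3+2+1 = 21.
Year 1: $65,352 × 6/21 = $18,672. Book value $66,480.
Year 2: $65,352 × 5/21 = $15,560. Book value $50,920.
Year 3: $65,352 × 4/21 = $12,448. Book value $38,472.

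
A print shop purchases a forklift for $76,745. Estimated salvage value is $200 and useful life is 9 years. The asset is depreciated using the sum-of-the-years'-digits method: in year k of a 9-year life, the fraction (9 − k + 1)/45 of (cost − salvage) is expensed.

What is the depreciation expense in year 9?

$1,701

Depreciable base = $76,745 − $200 = $76,545.
Sum of the years' digits = 9+8+7+6+5+4+3+2+1 = 45.
Year 1: $76,545 × 9/45 = $15,309. Book value $61,436.
Year 2: $76,545 × 8/45 = $13,608. Book value $47,828.
Year 3: $76,545 × 7/45 = $11,907. Book value $35,921.
Year 4: $76,545 × 6/45 = $10,206. Book value $25,715.
Year 5: $76,545 × 5/45 = $8,505. Book value $17,210.
Year 6: $76,545 × 4/45 = $6,804. Book value $10,406.
Year 7: $76,545 × 3/45 = $5,103. Book value $5,303.
Year 8: $76,545 × 2/45 = $3,402. Book value $1,901.
Year 9: $76,545 × 1/45 = $1,701. Book value $200.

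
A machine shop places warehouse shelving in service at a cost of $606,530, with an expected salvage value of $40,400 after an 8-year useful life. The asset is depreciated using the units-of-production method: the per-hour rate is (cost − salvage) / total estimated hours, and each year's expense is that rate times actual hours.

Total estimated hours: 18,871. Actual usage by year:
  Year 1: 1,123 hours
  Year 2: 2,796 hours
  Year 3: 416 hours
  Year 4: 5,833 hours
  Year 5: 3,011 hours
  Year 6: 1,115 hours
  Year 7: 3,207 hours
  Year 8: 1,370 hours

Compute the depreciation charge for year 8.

Depreciable base = $606,530 − $40,400 = $566,130.
Rate = $566,130 / 18,871 hours = $30 per hour.
Year 1: 1,123 × $30 = $33,690. Book value $572,840.
Year 2: 2,796 × $30 = $83,880. Book value $488,960.
Year 3: 416 × $30 = $12,480. Book value $476,480.
Year 4: 5,833 × $30 = $174,990. Book value $301,490.
Year 5: 3,011 × $30 = $90,330. Book value $211,160.
Year 6: 1,115 × $30 = $33,450. Book value $177,710.
Year 7: 3,207 × $30 = $96,210. Book value $81,500.
Year 8: 1,370 × $30 = $41,100. Book value $40,400.

$41,100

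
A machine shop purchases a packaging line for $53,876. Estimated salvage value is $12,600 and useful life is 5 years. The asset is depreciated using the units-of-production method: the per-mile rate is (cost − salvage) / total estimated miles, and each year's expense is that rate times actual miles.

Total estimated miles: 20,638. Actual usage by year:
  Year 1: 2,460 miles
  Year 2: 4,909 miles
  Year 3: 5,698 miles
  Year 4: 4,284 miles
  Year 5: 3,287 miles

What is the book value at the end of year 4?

Depreciable base = $53,876 − $12,600 = $41,276.
Rate = $41,276 / 20,638 miles = $2 per mile.
Year 1: 2,460 × $2 = $4,920. Book value $48,956.
Year 2: 4,909 × $2 = $9,818. Book value $39,138.
Year 3: 5,698 × $2 = $11,396. Book value $27,742.
Year 4: 4,284 × $2 = $8,568. Book value $19,174.

$19,174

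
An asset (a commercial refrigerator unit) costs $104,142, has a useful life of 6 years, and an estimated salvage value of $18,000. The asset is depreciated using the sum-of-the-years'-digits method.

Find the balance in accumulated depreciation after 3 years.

$61,530

Depreciable base = $104,142 − $18,000 = $86,142.
Sum of the years' digits = 6+5+4+3+2+1 = 21.
Year 1: $86,142 × 6/21 = $24,612. Book value $79,530.
Year 2: $86,142 × 5/21 = $20,510. Book value $59,020.
Year 3: $86,142 × 4/21 = $16,408. Book value $42,612.
Accumulated through year 3 = $104,142 − $42,612 = $61,530.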